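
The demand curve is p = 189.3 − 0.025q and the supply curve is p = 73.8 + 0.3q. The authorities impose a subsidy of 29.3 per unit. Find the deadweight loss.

Competitive equilibrium: 189.3 − 0.025q = 73.8 + 0.3q → q* = 355.3846, p* = 180.4154.
The subsidy lowers effective supply by 29.3: p = 44.5 + 0.3q.
New quantity: 189.3 − 0.025q = 44.5 + 0.3q → q' = 445.5385.
Overproduction Δq = 445.5385 − 355.3846 = 90.1539; wedge = subsidy = 29.3.
Welfare loss = ½ × 90.1539 × 29.3 = 1320.75.

1320.75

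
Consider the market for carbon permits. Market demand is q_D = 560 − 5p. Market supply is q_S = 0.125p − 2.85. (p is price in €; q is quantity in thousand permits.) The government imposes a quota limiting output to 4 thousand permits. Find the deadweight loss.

In inverse form: demand p = 112 − 0.2q, supply p = 22.8 + 8q.
Competitive equilibrium: 112 − 0.2q = 22.8 + 8q → q* = 10.878, p* = 109.8244.
At q = 4: demand price = 112 − 0.2·4 = 111.2; supply price = 22.8 + 8·4 = 54.8.
Δq = 10.878 − 4 = 6.878; wedge = 111.2 − 54.8 = 56.4.
Welfare loss = ½ × 6.878 × 56.4 = €193.96 thousand.

€193.96 thousand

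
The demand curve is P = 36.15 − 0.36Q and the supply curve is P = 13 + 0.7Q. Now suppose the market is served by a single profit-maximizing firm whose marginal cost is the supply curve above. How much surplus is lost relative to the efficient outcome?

Competitive equilibrium: 36.15 − 0.36Q = 13 + 0.7Q → Q* = 21.8396, P* = 28.2877.
Marginal revenue: MR = 36.15 − 0.72Q. Set MR = MC: 36.15 − 0.72Q = 13 + 0.7Q → Q_m = 16.3028.
Price P_m = 36.15 − 0.36·16.3028 = 30.281; MC(Q_m) = 13 + 0.7·16.3028 = 24.412.
Competitive Q* = 21.8396, so ΔQ = 5.5368; wedge = 30.281 − 24.412 = 5.869.
The triangle = ½ × 5.5368 × 5.869 = 16.25.

16.25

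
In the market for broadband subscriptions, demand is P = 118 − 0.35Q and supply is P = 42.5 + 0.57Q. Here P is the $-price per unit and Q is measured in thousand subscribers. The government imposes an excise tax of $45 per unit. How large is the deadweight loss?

$1100.54 thousand

Competitive equilibrium: 118 − 0.35Q = 42.5 + 0.57Q → Q* = 82.0652, P* = 89.2772.
With the tax, the buyer price exceeds the seller price by 45: (118 − 0.35Q) − (42.5 + 0.57Q) = 45 → Q' = 33.1522.
ΔQ = 82.0652 − 33.1522 = 48.913; the wedge equals the tax, 45.
The triangle = ½ × 48.913 × 45 = $1100.54 thousand.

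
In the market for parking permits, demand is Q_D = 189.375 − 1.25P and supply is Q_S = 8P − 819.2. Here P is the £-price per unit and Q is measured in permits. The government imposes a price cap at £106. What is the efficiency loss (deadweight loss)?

£272.68

In inverse form: demand P = 151.5 − 0.8Q, supply P = 102.4 + 0.125Q.
Competitive equilibrium: 151.5 − 0.8Q = 102.4 + 0.125Q → Q* = 53.0811, P* = 109.0351.
At the ceiling P = 106, quantity supplied = (106 − 102.4)/0.125 = 28.8.
Willingness to pay at Q' = 28.8: 151.5 − 0.8·28.8 = 128.46.
ΔQ = 53.0811 − 28.8 = 24.2811; wedge = 128.46 − 106 = 22.46.
Welfare loss = ½ × 24.2811 × 22.46 = £272.68.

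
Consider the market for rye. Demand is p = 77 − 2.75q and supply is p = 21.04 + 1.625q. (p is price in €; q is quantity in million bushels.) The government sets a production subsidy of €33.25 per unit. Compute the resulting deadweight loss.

€126.35 million

Competitive equilibrium: 77 − 2.75q = 21.04 + 1.625q → q* = 12.7909, p* = 41.8251.
The subsidy lowers effective supply by 33.25: p = 1.625q − 12.21.
New quantity: 77 − 2.75q = 1.625q − 12.21 → q' = 20.3909.
Overproduction Δq = 20.3909 − 12.7909 = 7.6; wedge = subsidy = 33.25.
The triangle = ½ × 7.6 × 33.25 = €126.35 million.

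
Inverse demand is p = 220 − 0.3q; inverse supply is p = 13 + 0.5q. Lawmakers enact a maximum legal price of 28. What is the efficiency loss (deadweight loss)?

20930.625

Competitive equilibrium: 220 − 0.3q = 13 + 0.5q → q* = 258.75, p* = 142.375.
At the ceiling p = 28, quantity supplied = (28 − 13)/0.5 = 30.
Willingness to pay at q' = 30: 220 − 0.3·30 = 211.
Δq = 258.75 − 30 = 228.75; wedge = 211 − 28 = 183.
Welfare loss = ½ × 228.75 × 183 = 20930.625.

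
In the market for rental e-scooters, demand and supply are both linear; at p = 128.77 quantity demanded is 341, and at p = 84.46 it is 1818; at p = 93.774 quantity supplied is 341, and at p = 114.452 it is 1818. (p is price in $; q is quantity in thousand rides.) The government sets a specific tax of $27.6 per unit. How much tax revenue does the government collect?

$14050.91 thousand

Demand slope = (84.46 − 128.77)/(1818 − 341) = −0.03, so p = 139 − 0.03q.
Supply slope = (114.452 − 93.774)/(1818 − 341) = 0.014, so p = 89 + 0.014q.
Competitive equilibrium: 139 − 0.03q = 89 + 0.014q → q* = 1136.3636, p* = 104.9091.
With the tax, the buyer price exceeds the seller price by 27.6: (139 − 0.03q) − (89 + 0.014q) = 27.6 → q' = 509.0909.
Tax revenue = 27.6 × 509.0909 = $14050.91 thousand.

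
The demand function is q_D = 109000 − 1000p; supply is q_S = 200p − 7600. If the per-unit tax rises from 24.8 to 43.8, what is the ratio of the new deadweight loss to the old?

In inverse form: demand p = 109 − 0.001q, supply p = 38 + 0.005q.
Competitive equilibrium: 109 − 0.001q = 38 + 0.005q → q* = 11833.3333, p* = 97.1667.
For a per-unit tax t: Δq = t/0.006, so DWL = ½·t·(t/0.006) = t²/0.012.
At t = 24.8: DWL = 51253.333. At t = 43.8: DWL = 159870.
Ratio = (43.8/24.8)² = 3.119.

3.119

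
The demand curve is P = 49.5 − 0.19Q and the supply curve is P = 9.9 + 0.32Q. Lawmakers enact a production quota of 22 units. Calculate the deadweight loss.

Competitive equilibrium: 49.5 − 0.19Q = 9.9 + 0.32Q → Q* = 77.6471, P* = 34.7471.
At Q = 22: demand price = 49.5 − 0.19·22 = 45.32; supply price = 9.9 + 0.32·22 = 16.94.
ΔQ = 77.6471 − 22 = 55.6471; wedge = 45.32 − 16.94 = 28.38.
DWL = ½ × 55.6471 × 28.38 = 789.63.

789.63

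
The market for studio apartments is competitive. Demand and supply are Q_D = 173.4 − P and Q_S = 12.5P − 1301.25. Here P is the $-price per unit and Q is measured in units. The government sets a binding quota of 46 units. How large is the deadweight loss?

In inverse form: demand P = 173.4 − Q, supply P = 104.1 + 0.08Q.
Competitive equilibrium: 173.4 − Q = 104.1 + 0.08Q → Q* = 64.1667, P* = 109.2333.
At Q = 46: demand price = 173.4 − 1·46 = 127.4; supply price = 104.1 + 0.08·46 = 107.78.
ΔQ = 64.1667 − 46 = 18.1667; wedge = 127.4 − 107.78 = 19.62.
Deadweight loss = ½ × 18.1667 × 19.62 = $178.215.

$178.215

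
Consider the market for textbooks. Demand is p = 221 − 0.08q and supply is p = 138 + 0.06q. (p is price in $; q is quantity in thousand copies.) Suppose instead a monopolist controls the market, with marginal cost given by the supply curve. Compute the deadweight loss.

$3253.36 thousand

Competitive equilibrium: 221 − 0.08q = 138 + 0.06q → q* = 592.8571, p* = 173.5714.
Marginal revenue: MR = 221 − 0.16q. Set MR = MC: 221 − 0.16q = 138 + 0.06q → q_m = 377.2727.
Price p_m = 221 − 0.08·377.2727 = 190.8182; MC(q_m) = 138 + 0.06·377.2727 = 160.6364.
Competitive q* = 592.8571, so Δq = 215.5844; wedge = 190.8182 − 160.6364 = 30.1818.
Welfare loss = ½ × 215.5844 × 30.1818 = $3253.36 thousand.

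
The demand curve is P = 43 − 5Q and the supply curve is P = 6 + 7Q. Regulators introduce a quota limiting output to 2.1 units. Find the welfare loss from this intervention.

5.80

Competitive equilibrium: 43 − 5Q = 6 + 7Q → Q* = 3.0833, P* = 27.5833.
At Q = 2.1: demand price = 43 − 5·2.1 = 32.5; supply price = 6 + 7·2.1 = 20.7.
ΔQ = 3.0833 − 2.1 = 0.9833; wedge = 32.5 − 20.7 = 11.8.
The triangle = ½ × 0.9833 × 11.8 = 5.80.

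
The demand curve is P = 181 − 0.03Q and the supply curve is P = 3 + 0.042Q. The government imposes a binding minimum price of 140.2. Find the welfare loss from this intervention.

44533.38

Competitive equilibrium: 181 − 0.03Q = 3 + 0.042Q → Q* = 2472.2222, P* = 106.8333.
At the floor P = 140.2, quantity demanded = (181 − 140.2)/0.03 = 1360.
Sellers' marginal cost at Q' = 1360: 3 + 0.042·1360 = 60.12.
ΔQ = 2472.2222 − 1360 = 1112.2222; wedge = 140.2 − 60.12 = 80.08.
Deadweight loss = ½ × 1112.2222 × 80.08 = 44533.38.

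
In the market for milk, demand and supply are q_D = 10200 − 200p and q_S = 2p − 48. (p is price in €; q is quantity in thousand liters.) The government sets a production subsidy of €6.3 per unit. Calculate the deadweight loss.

In inverse form: demand p = 51 − 0.005q, supply p = 24 + 0.5q.
Competitive equilibrium: 51 − 0.005q = 24 + 0.5q → q* = 53.4653, p* = 50.7327.
The subsidy lowers effective supply by 6.3: p = 17.7 + 0.5q.
New quantity: 51 − 0.005q = 17.7 + 0.5q → q' = 65.9406.
Overproduction Δq = 65.9406 − 53.4653 = 12.4753; wedge = subsidy = 6.3.
Deadweight loss = ½ × 12.4753 × 6.3 = €39.30 thousand.

€39.30 thousand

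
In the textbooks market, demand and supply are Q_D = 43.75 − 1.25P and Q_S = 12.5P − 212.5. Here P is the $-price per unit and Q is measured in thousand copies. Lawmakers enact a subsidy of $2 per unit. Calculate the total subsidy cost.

In inverse form: demand P = 35 − 0.8Q, supply P = 17 + 0.08Q.
Competitive equilibrium: 35 − 0.8Q = 17 + 0.08Q → Q* = 20.4545, P* = 18.6364.
The subsidy lowers effective supply by 2: P = 15 + 0.08Q.
New quantity: 35 − 0.8Q = 15 + 0.08Q → Q' = 22.7273.
Total subsidy cost = 2 × 22.7273 = $45.45 thousand.

$45.45 thousand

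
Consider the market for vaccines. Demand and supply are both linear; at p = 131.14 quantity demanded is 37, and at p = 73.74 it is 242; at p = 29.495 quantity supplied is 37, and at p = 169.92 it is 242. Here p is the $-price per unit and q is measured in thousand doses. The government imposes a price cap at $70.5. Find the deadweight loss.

Demand slope = (73.74 − 131.14)/(242 − 37) = −0.28, so p = 141.5 − 0.28q.
Supply slope = (169.92 − 29.495)/(242 − 37) = 0.685, so p = 4.15 + 0.685q.
Competitive equilibrium: 141.5 − 0.28q = 4.15 + 0.685q → q* = 142.3316, p* = 101.6472.
At the ceiling p = 70.5, quantity supplied = (70.5 − 4.15)/0.685 = 96.8613.
Willingness to pay at q' = 96.8613: 141.5 − 0.28·96.8613 = 114.3788.
Δq = 142.3316 − 96.8613 = 45.4703; wedge = 114.3788 − 70.5 = 43.8788.
DWL = ½ × 45.4703 × 43.8788 = $997.59 thousand.

$997.59 thousand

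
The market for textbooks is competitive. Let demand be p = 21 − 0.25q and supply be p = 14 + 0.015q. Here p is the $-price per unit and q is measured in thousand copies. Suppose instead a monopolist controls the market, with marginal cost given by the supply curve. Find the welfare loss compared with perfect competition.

$21.79 thousand

Competitive equilibrium: 21 − 0.25q = 14 + 0.015q → q* = 26.4151, p* = 14.3962.
Marginal revenue: MR = 21 − 0.5q. Set MR = MC: 21 − 0.5q = 14 + 0.015q → q_m = 13.5922.
Price p_m = 21 − 0.25·13.5922 = 17.602; MC(q_m) = 14 + 0.015·13.5922 = 14.2039.
Competitive q* = 26.4151, so Δq = 12.8229; wedge = 17.602 − 14.2039 = 3.3981.
Welfare loss = ½ × 12.8229 × 3.3981 = $21.79 thousand.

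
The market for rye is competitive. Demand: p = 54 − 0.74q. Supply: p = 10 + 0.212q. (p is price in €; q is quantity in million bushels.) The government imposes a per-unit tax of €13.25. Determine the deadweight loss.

Competitive equilibrium: 54 − 0.74q = 10 + 0.212q → q* = 46.2185, p* = 19.7983.
With the tax, the buyer price exceeds the seller price by 13.25: (54 − 0.74q) − (10 + 0.212q) = 13.25 → q' = 32.3004.
Δq = 46.2185 − 32.3004 = 13.9181; the wedge equals the tax, 13.25.
The triangle = ½ × 13.9181 × 13.25 = €92.21 million.

€92.21 million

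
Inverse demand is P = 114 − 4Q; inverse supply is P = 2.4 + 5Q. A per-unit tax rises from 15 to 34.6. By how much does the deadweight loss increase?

Competitive equilibrium: 114 − 4Q = 2.4 + 5Q → Q* = 12.4, P* = 64.4.
For a per-unit tax t: ΔQ = t/9, so DWL = ½·t·(t/9) = t²/18.
At t = 15: DWL = 12.5. At t = 34.6: DWL = 66.509.
Increase = 66.509 − 12.5 = 54.01.

54.01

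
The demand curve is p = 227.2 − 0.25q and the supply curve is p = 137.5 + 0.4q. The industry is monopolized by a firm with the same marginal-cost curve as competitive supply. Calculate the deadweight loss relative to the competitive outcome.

477.57

Competitive equilibrium: 227.2 − 0.25q = 137.5 + 0.4q → q* = 138, p* = 192.7.
Marginal revenue: MR = 227.2 − 0.5q. Set MR = MC: 227.2 − 0.5q = 137.5 + 0.4q → q_m = 99.6667.
Price p_m = 227.2 − 0.25·99.6667 = 202.2833; MC(q_m) = 137.5 + 0.4·99.6667 = 177.3667.
Competitive q* = 138, so Δq = 38.3333; wedge = 202.2833 − 177.3667 = 24.9166.
Welfare loss = ½ × 38.3333 × 24.9166 = 477.57.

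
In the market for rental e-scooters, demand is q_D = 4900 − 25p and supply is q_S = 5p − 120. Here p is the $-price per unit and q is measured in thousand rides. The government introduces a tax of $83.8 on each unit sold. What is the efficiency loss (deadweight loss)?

In inverse form: demand p = 196 − 0.04q, supply p = 24 + 0.2q.
Competitive equilibrium: 196 − 0.04q = 24 + 0.2q → q* = 716.6667, p* = 167.3333.
With the tax, the buyer price exceeds the seller price by 83.8: (196 − 0.04q) − (24 + 0.2q) = 83.8 → q' = 367.5.
Δq = 716.6667 − 367.5 = 349.1667; the wedge equals the tax, 83.8.
Deadweight loss = ½ × 349.1667 × 83.8 = $14630.08 thousand.

$14630.08 thousand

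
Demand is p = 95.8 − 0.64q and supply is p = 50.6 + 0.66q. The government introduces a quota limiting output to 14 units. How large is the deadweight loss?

280.38

Competitive equilibrium: 95.8 − 0.64q = 50.6 + 0.66q → q* = 34.7692, p* = 73.5477.
At q = 14: demand price = 95.8 − 0.64·14 = 86.84; supply price = 50.6 + 0.66·14 = 59.84.
Δq = 34.7692 − 14 = 20.7692; wedge = 86.84 − 59.84 = 27.
Deadweight loss = ½ × 20.7692 × 27 = 280.38.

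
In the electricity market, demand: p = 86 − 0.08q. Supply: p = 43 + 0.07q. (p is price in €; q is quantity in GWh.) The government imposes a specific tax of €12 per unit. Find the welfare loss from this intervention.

€480

Competitive equilibrium: 86 − 0.08q = 43 + 0.07q → q* = 286.6667, p* = 63.0667.
With the tax, the buyer price exceeds the seller price by 12: (86 − 0.08q) − (43 + 0.07q) = 12 → q' = 206.6667.
Δq = 286.6667 − 206.6667 = 80; the wedge equals the tax, 12.
The triangle = ½ × 80 × 12 = €480.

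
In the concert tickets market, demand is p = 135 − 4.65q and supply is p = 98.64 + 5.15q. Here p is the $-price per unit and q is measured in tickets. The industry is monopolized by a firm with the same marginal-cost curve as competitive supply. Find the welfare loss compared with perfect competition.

$6.98

Competitive equilibrium: 135 − 4.65q = 98.64 + 5.15q → q* = 3.7102, p* = 117.7476.
Marginal revenue: MR = 135 − 9.3q. Set MR = MC: 135 − 9.3q = 98.64 + 5.15q → q_m = 2.5163.
Price p_m = 135 − 4.65·2.5163 = 123.2992; MC(q_m) = 98.64 + 5.15·2.5163 = 111.5989.
Competitive q* = 3.7102, so Δq = 1.1939; wedge = 123.2992 − 111.5989 = 11.7003.
The triangle = ½ × 1.1939 × 11.7003 = $6.98.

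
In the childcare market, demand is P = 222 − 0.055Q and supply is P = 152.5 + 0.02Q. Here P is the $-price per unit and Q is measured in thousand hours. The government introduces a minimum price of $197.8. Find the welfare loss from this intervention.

$8881.67 thousand

Competitive equilibrium: 222 − 0.055Q = 152.5 + 0.02Q → Q* = 926.6667, P* = 171.0333.
At the floor P = 197.8, quantity demanded = (222 − 197.8)/0.055 = 440.
Sellers' marginal cost at Q' = 440: 152.5 + 0.02·440 = 161.3.
ΔQ = 926.6667 − 440 = 486.6667; wedge = 197.8 − 161.3 = 36.5.
Welfare loss = ½ × 486.6667 × 36.5 = $8881.67 thousand.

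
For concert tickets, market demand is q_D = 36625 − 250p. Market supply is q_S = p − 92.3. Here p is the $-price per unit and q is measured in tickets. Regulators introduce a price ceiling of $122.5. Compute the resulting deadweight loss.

$283.97

In inverse form: demand p = 146.5 − 0.004q, supply p = 92.3 + q.
Competitive equilibrium: 146.5 − 0.004q = 92.3 + q → q* = 53.9841, p* = 146.2841.
At the ceiling p = 122.5, quantity supplied = (122.5 − 92.3)/1 = 30.2.
Willingness to pay at q' = 30.2: 146.5 − 0.004·30.2 = 146.3792.
Δq = 53.9841 − 30.2 = 23.7841; wedge = 146.3792 − 122.5 = 23.8792.
The triangle = ½ × 23.7841 × 23.8792 = $283.97.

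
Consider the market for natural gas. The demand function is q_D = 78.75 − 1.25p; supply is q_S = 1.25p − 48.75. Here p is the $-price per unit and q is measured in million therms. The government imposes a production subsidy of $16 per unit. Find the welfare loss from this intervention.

$80 million

In inverse form: demand p = 63 − 0.8q, supply p = 39 + 0.8q.
Competitive equilibrium: 63 − 0.8q = 39 + 0.8q → q* = 15, p* = 51.
The subsidy lowers effective supply by 16: p = 23 + 0.8q.
New quantity: 63 − 0.8q = 23 + 0.8q → q' = 25.
Overproduction Δq = 25 − 15 = 10; wedge = subsidy = 16.
DWL = ½ × 10 × 16 = $80 million.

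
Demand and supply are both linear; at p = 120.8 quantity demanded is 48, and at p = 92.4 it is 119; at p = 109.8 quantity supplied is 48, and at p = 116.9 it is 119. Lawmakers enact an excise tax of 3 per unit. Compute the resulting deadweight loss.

9

Demand slope = (92.4 − 120.8)/(119 − 48) = −0.4, so p = 140 − 0.4q.
Supply slope = (116.9 − 109.8)/(119 − 48) = 0.1, so p = 105 + 0.1q.
Competitive equilibrium: 140 − 0.4q = 105 + 0.1q → q* = 70, p* = 112.
With the tax, the buyer price exceeds the seller price by 3: (140 − 0.4q) − (105 + 0.1q) = 3 → q' = 64.
Δq = 70 − 64 = 6; the wedge equals the tax, 3.
Welfare loss = ½ × 6 × 3 = 9.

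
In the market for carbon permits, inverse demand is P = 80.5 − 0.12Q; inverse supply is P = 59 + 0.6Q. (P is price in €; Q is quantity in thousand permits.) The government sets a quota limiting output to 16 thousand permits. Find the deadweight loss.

Competitive equilibrium: 80.5 − 0.12Q = 59 + 0.6Q → Q* = 29.8611, P* = 76.9167.
At Q = 16: demand price = 80.5 − 0.12·16 = 78.58; supply price = 59 + 0.6·16 = 68.6.
ΔQ = 29.8611 − 16 = 13.8611; wedge = 78.58 − 68.6 = 9.98.
DWL = ½ × 13.8611 × 9.98 = €69.17 thousand.

€69.17 thousand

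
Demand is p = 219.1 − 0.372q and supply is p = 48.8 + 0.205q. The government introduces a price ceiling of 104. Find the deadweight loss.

Competitive equilibrium: 219.1 − 0.372q = 48.8 + 0.205q → q* = 295.1473, p* = 109.3052.
At the ceiling p = 104, quantity supplied = (104 − 48.8)/0.205 = 269.2683.
Willingness to pay at q' = 269.2683: 219.1 − 0.372·269.2683 = 118.9322.
Δq = 295.1473 − 269.2683 = 25.879; wedge = 118.9322 − 104 = 14.9322.
The triangle = ½ × 25.879 × 14.9322 = 193.22.

193.22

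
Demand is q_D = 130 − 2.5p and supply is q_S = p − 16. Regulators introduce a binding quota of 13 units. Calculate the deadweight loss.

113.16

In inverse form: demand p = 52 − 0.4q, supply p = 16 + q.
Competitive equilibrium: 52 − 0.4q = 16 + q → q* = 25.7143, p* = 41.7143.
At q = 13: demand price = 52 − 0.4·13 = 46.8; supply price = 16 + 1·13 = 29.
Δq = 25.7143 − 13 = 12.7143; wedge = 46.8 − 29 = 17.8.
The triangle = ½ × 12.7143 × 17.8 = 113.16.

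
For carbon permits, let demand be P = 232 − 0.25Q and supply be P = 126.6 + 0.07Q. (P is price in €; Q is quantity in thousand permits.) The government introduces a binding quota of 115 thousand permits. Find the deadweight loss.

Competitive equilibrium: 232 − 0.25Q = 126.6 + 0.07Q → Q* = 329.375, P* = 149.6563.
At Q = 115: demand price = 232 − 0.25·115 = 203.25; supply price = 126.6 + 0.07·115 = 134.65.
ΔQ = 329.375 − 115 = 214.375; wedge = 203.25 − 134.65 = 68.6.
Deadweight loss = ½ × 214.375 × 68.6 = €7353.06 thousand.

€7353.06 thousand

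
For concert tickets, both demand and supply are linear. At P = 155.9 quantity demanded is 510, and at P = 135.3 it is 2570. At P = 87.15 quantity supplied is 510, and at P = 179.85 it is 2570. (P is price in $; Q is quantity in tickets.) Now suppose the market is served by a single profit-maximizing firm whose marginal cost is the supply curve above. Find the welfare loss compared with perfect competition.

$2016.19

Demand slope = (135.3 − 155.9)/(2570 − 510) = −0.01, so P = 161 − 0.01Q.
Supply slope = (179.85 − 87.15)/(2570 − 510) = 0.045, so P = 64.2 + 0.045Q.
Competitive equilibrium: 161 − 0.01Q = 64.2 + 0.045Q → Q* = 1760, P* = 143.4.
Marginal revenue: MR = 161 − 0.02Q. Set MR = MC: 161 − 0.02Q = 64.2 + 0.045Q → Q_m = 1489.2308.
Price P_m = 161 − 0.01·1489.2308 = 146.1077; MC(Q_m) = 64.2 + 0.045·1489.2308 = 131.2154.
Competitive Q* = 1760, so ΔQ = 270.7692; wedge = 146.1077 − 131.2154 = 14.8923.
DWL = ½ × 270.7692 × 14.8923 = $2016.19.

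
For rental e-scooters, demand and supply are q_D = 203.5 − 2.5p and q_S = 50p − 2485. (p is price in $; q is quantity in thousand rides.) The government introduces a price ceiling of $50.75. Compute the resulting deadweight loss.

$110.86 thousand

In inverse form: demand p = 81.4 − 0.4q, supply p = 49.7 + 0.02q.
Competitive equilibrium: 81.4 − 0.4q = 49.7 + 0.02q → q* = 75.4762, p* = 51.2095.
At the ceiling p = 50.75, quantity supplied = (50.75 − 49.7)/0.02 = 52.5.
Willingness to pay at q' = 52.5: 81.4 − 0.4·52.5 = 60.4.
Δq = 75.4762 − 52.5 = 22.9762; wedge = 60.4 − 50.75 = 9.65.
Welfare loss = ½ × 22.9762 × 9.65 = $110.86 thousand.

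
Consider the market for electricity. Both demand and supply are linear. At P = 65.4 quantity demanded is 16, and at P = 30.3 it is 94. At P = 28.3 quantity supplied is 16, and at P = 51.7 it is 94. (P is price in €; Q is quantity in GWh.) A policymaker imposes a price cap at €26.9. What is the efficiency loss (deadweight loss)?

€1098.91

Demand slope = (30.3 − 65.4)/(94 − 16) = −0.45, so P = 72.6 − 0.45Q.
Supply slope = (51.7 − 28.3)/(94 − 16) = 0.3, so P = 23.5 + 0.3Q.
Competitive equilibrium: 72.6 − 0.45Q = 23.5 + 0.3Q → Q* = 65.4667, P* = 43.14.
At the ceiling P = 26.9, quantity supplied = (26.9 − 23.5)/0.3 = 11.3333.
Willingness to pay at Q' = 11.3333: 72.6 − 0.45·11.3333 = 67.5.
ΔQ = 65.4667 − 11.3333 = 54.1334; wedge = 67.5 − 26.9 = 40.6.
Deadweight loss = ½ × 54.1334 × 40.6 = €1098.91.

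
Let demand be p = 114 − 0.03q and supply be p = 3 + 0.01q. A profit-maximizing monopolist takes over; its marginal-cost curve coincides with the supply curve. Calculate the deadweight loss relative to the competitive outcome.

Competitive equilibrium: 114 − 0.03q = 3 + 0.01q → q* = 2775, p* = 30.75.
Marginal revenue: MR = 114 − 0.06q. Set MR = MC: 114 − 0.06q = 3 + 0.01q → q_m = 1585.71429.
Price p_m = 114 − 0.03·1585.71429 = 66.42857; MC(q_m) = 3 + 0.01·1585.71429 = 18.85714.
Competitive q* = 2775, so Δq = 1189.28571; wedge = 66.42857 − 18.85714 = 47.57143.
Deadweight loss = ½ × 1189.28571 × 47.57143 = 28288.01.

28288.01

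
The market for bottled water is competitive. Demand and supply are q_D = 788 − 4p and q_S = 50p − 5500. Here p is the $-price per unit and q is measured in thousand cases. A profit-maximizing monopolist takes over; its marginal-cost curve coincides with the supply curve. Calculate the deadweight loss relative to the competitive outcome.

$3239.80 thousand

In inverse form: demand p = 197 − 0.25q, supply p = 110 + 0.02q.
Competitive equilibrium: 197 − 0.25q = 110 + 0.02q → q* = 322.2222, p* = 116.4444.
Marginal revenue: MR = 197 − 0.5q. Set MR = MC: 197 − 0.5q = 110 + 0.02q → q_m = 167.3077.
Price p_m = 197 − 0.25·167.3077 = 155.1731; MC(q_m) = 110 + 0.02·167.3077 = 113.3462.
Competitive q* = 322.2222, so Δq = 154.9145; wedge = 155.1731 − 113.3462 = 41.8269.
DWL = ½ × 154.9145 × 41.8269 = $3239.80 thousand.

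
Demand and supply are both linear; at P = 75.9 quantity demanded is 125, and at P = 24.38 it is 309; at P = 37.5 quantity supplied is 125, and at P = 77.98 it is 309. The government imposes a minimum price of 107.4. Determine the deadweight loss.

Demand slope = (24.38 − 75.9)/(309 − 125) = −0.28, so P = 110.9 − 0.28Q.
Supply slope = (77.98 − 37.5)/(309 − 125) = 0.22, so P = 10 + 0.22Q.
Competitive equilibrium: 110.9 − 0.28Q = 10 + 0.22Q → Q* = 201.8, P* = 54.396.
At the floor P = 107.4, quantity demanded = (110.9 − 107.4)/0.28 = 12.5.
Sellers' marginal cost at Q' = 12.5: 10 + 0.22·12.5 = 12.75.
ΔQ = 201.8 − 12.5 = 189.3; wedge = 107.4 − 12.75 = 94.65.
The triangle = ½ × 189.3 × 94.65 = 8958.62.

8958.62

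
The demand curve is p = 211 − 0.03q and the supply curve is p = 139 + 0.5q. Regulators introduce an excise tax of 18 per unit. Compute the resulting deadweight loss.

305.66

Competitive equilibrium: 211 − 0.03q = 139 + 0.5q → q* = 135.8491, p* = 206.9245.
With the tax, the buyer price exceeds the seller price by 18: (211 − 0.03q) − (139 + 0.5q) = 18 → q' = 101.8868.
Δq = 135.8491 − 101.8868 = 33.9623; the wedge equals the tax, 18.
DWL = ½ × 33.9623 × 18 = 305.66.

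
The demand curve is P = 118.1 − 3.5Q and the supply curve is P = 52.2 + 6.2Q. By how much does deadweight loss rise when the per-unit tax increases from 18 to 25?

Competitive equilibrium: 118.1 − 3.5Q = 52.2 + 6.2Q → Q* = 6.7938, P* = 94.3216.
For a per-unit tax t: ΔQ = t/9.7, so DWL = ½·t·(t/9.7) = t²/19.4.
At t = 18: DWL = 16.701. At t = 25: DWL = 32.216.
Increase = 32.216 − 16.701 = 15.52.

15.52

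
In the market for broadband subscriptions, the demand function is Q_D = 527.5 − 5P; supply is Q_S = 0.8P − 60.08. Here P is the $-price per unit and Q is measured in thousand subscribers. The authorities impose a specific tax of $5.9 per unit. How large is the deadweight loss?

$12 thousand

In inverse form: demand P = 105.5 − 0.2Q, supply P = 75.1 + 1.25Q.
Competitive equilibrium: 105.5 − 0.2Q = 75.1 + 1.25Q → Q* = 20.9655, P* = 101.3069.
With the tax, the buyer price exceeds the seller price by 5.9: (105.5 − 0.2Q) − (75.1 + 1.25Q) = 5.9 → Q' = 16.8966.
ΔQ = 20.9655 − 16.8966 = 4.0689; the wedge equals the tax, 5.9.
Welfare loss = ½ × 4.0689 × 5.9 = $12 thousand.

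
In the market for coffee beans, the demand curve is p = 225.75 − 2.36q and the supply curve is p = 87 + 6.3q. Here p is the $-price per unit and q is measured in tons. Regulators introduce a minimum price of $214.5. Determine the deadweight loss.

$548.50

Competitive equilibrium: 225.75 − 2.36q = 87 + 6.3q → q* = 16.0219, p* = 187.9382.
At the floor p = 214.5, quantity demanded = (225.75 − 214.5)/2.36 = 4.7669.
Sellers' marginal cost at q' = 4.7669: 87 + 6.3·4.7669 = 117.0315.
Δq = 16.0219 − 4.7669 = 11.255; wedge = 214.5 − 117.0315 = 97.4685.
The triangle = ½ × 11.255 × 97.4685 = $548.50.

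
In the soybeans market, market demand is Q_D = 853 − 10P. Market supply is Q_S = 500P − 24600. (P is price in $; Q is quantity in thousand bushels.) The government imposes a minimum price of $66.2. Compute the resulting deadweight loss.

In inverse form: demand P = 85.3 − 0.1Q, supply P = 49.2 + 0.002Q.
Competitive equilibrium: 85.3 − 0.1Q = 49.2 + 0.002Q → Q* = 353.9216, P* = 49.9078.
At the floor P = 66.2, quantity demanded = (85.3 − 66.2)/0.1 = 191.
Sellers' marginal cost at Q' = 191: 49.2 + 0.002·191 = 49.582.
ΔQ = 353.9216 − 191 = 162.9216; wedge = 66.2 − 49.582 = 16.618.
DWL = ½ × 162.9216 × 16.618 = $1353.72 thousand.

$1353.72 thousand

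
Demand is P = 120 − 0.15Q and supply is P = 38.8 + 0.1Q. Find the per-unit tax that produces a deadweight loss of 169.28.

9.2

Competitive equilibrium: 120 − 0.15Q = 38.8 + 0.1Q → Q* = 324.8, P* = 71.28.
A tax t gives ΔQ = t/0.25 and wedge t, so DWL = t²/0.5.
t²/0.5 = 169.28 → t² = 84.64 → t = 9.2.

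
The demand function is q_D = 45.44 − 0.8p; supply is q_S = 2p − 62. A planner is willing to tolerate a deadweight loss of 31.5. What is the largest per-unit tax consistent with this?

In inverse form: demand p = 56.8 − 1.25q, supply p = 31 + 0.5q.
Competitive equilibrium: 56.8 − 1.25q = 31 + 0.5q → q* = 14.7429, p* = 38.3714.
A tax t gives Δq = t/1.75 and wedge t, so DWL = t²/3.5.
t²/3.5 = 31.5 → t² = 110.25 → t = 10.5.

10.5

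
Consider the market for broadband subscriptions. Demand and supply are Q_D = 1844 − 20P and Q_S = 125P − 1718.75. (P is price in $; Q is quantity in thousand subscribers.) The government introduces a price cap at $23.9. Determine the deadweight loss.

$203.83 thousand

In inverse form: demand P = 92.2 − 0.05Q, supply P = 13.75 + 0.008Q.
Competitive equilibrium: 92.2 − 0.05Q = 13.75 + 0.008Q → Q* = 1352.5862, P* = 24.5707.
At the ceiling P = 23.9, quantity supplied = (23.9 − 13.75)/0.008 = 1268.75.
Willingness to pay at Q' = 1268.75: 92.2 − 0.05·1268.75 = 28.7625.
ΔQ = 1352.5862 − 1268.75 = 83.8362; wedge = 28.7625 − 23.9 = 4.8625.
DWL = ½ × 83.8362 × 4.8625 = $203.83 thousand.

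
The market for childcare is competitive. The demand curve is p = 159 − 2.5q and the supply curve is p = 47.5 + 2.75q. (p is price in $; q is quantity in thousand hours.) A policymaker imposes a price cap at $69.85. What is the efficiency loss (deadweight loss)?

Competitive equilibrium: 159 − 2.5q = 47.5 + 2.75q → q* = 21.2381, p* = 105.9048.
At the ceiling p = 69.85, quantity supplied = (69.85 − 47.5)/2.75 = 8.1273.
Willingness to pay at q' = 8.1273: 159 − 2.5·8.1273 = 138.6818.
Δq = 21.2381 − 8.1273 = 13.1108; wedge = 138.6818 − 69.85 = 68.8318.
The triangle = ½ × 13.1108 × 68.8318 = $451.22 thousand.

$451.22 thousand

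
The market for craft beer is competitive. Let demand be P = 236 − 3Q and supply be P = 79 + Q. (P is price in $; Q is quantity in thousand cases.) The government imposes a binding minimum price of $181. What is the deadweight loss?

Competitive equilibrium: 236 − 3Q = 79 + Q → Q* = 39.25, P* = 118.25.
At the floor P = 181, quantity demanded = (236 − 181)/3 = 18.33333.
Sellers' marginal cost at Q' = 18.33333: 79 + 1·18.33333 = 97.33333.
ΔQ = 39.25 − 18.33333 = 20.91667; wedge = 181 − 97.33333 = 83.66667.
The triangle = ½ × 20.91667 × 83.66667 = $875.01 thousand.

$875.01 thousand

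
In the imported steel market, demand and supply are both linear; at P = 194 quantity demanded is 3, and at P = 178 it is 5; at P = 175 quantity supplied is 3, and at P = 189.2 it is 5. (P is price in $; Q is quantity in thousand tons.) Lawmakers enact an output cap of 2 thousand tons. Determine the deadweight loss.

Demand slope = (178 − 194)/(5 − 3) = −8, so P = 218 − 8Q.
Supply slope = (189.2 − 175)/(5 − 3) = 7.1, so P = 153.7 + 7.1Q.
Competitive equilibrium: 218 − 8Q = 153.7 + 7.1Q → Q* = 4.2583, P* = 183.9338.
At Q = 2: demand price = 218 − 8·2 = 202; supply price = 153.7 + 7.1·2 = 167.9.
ΔQ = 4.2583 − 2 = 2.2583; wedge = 202 − 167.9 = 34.1.
DWL = ½ × 2.2583 × 34.1 = $38.50 thousand.

$38.50 thousand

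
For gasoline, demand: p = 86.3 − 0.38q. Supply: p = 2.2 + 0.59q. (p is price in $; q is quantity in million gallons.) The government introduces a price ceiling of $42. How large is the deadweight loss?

Competitive equilibrium: 86.3 − 0.38q = 2.2 + 0.59q → q* = 86.701, p* = 53.3536.
At the ceiling p = 42, quantity supplied = (42 − 2.2)/0.59 = 67.4576.
Willingness to pay at q' = 67.4576: 86.3 − 0.38·67.4576 = 60.6661.
Δq = 86.701 − 67.4576 = 19.2434; wedge = 60.6661 − 42 = 18.6661.
Welfare loss = ½ × 19.2434 × 18.6661 = $179.60 million.

$179.60 million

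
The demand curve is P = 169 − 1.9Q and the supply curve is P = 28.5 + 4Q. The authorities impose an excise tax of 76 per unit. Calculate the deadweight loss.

489.49

Competitive equilibrium: 169 − 1.9Q = 28.5 + 4Q → Q* = 23.8136, P* = 123.7542.
With the tax, the buyer price exceeds the seller price by 76: (169 − 1.9Q) − (28.5 + 4Q) = 76 → Q' = 10.9322.
ΔQ = 23.8136 − 10.9322 = 12.8814; the wedge equals the tax, 76.
The triangle = ½ × 12.8814 × 76 = 489.49.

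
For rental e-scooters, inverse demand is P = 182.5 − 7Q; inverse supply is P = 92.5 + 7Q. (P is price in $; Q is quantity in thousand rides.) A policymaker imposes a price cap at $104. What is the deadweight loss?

$160.32 thousand

Competitive equilibrium: 182.5 − 7Q = 92.5 + 7Q → Q* = 6.4286, P* = 137.5.
At the ceiling P = 104, quantity supplied = (104 − 92.5)/7 = 1.6429.
Willingness to pay at Q' = 1.6429: 182.5 − 7·1.6429 = 170.9997.
ΔQ = 6.4286 − 1.6429 = 4.7857; wedge = 170.9997 − 104 = 66.9997.
DWL = ½ × 4.7857 × 66.9997 = $160.32 thousand.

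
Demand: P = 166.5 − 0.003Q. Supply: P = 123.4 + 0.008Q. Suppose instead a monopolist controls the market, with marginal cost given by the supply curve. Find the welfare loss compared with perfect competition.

Competitive equilibrium: 166.5 − 0.003Q = 123.4 + 0.008Q → Q* = 3918.18182, P* = 154.74545.
Marginal revenue: MR = 166.5 − 0.006Q. Set MR = MC: 166.5 − 0.006Q = 123.4 + 0.008Q → Q_m = 3078.57143.
Price P_m = 166.5 − 0.003·3078.57143 = 157.26429; MC(Q_m) = 123.4 + 0.008·3078.57143 = 148.02857.
Competitive Q* = 3918.18182, so ΔQ = 839.61039; wedge = 157.26429 − 148.02857 = 9.23572.
Welfare loss = ½ × 839.61039 × 9.23572 = 3877.20.

3877.20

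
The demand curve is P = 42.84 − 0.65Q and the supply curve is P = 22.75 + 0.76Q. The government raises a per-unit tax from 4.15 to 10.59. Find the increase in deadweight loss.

Competitive equilibrium: 42.84 − 0.65Q = 22.75 + 0.76Q → Q* = 14.2482, P* = 33.5787.
For a per-unit tax t: ΔQ = t/1.41, so DWL = ½·t·(t/1.41) = t²/2.82.
At t = 4.15: DWL = 6.107. At t = 10.59: DWL = 39.769.
Increase = 39.769 − 6.107 = 33.66.

33.66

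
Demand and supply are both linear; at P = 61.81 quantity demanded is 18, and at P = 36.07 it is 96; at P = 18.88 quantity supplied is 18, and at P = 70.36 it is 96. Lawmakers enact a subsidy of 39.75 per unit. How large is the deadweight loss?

798.01

Demand slope = (36.07 − 61.81)/(96 − 18) = −0.33, so P = 67.75 − 0.33Q.
Supply slope = (70.36 − 18.88)/(96 − 18) = 0.66, so P = 7 + 0.66Q.
Competitive equilibrium: 67.75 − 0.33Q = 7 + 0.66Q → Q* = 61.3636, P* = 47.5.
The subsidy lowers effective supply by 39.75: P = 0.66Q − 32.75.
New quantity: 67.75 − 0.33Q = 0.66Q − 32.75 → Q' = 101.5152.
Overproduction ΔQ = 101.5152 − 61.3636 = 40.1516; wedge = subsidy = 39.75.
Deadweight loss = ½ × 40.1516 × 39.75 = 798.01.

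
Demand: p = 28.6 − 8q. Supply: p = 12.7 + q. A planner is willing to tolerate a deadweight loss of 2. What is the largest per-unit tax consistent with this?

Competitive equilibrium: 28.6 − 8q = 12.7 + q → q* = 1.7667, p* = 14.4667.
A tax t gives Δq = t/9 and wedge t, so DWL = t²/18.
t²/18 = 2 → t² = 36 → t = 6.

6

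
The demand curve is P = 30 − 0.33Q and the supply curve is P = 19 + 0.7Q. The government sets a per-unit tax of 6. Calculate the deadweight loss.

17.48

Competitive equilibrium: 30 − 0.33Q = 19 + 0.7Q → Q* = 10.6796, P* = 26.4757.
With the tax, the buyer price exceeds the seller price by 6: (30 − 0.33Q) − (19 + 0.7Q) = 6 → Q' = 4.8544.
ΔQ = 10.6796 − 4.8544 = 5.8252; the wedge equals the tax, 6.
Deadweight loss = ½ × 5.8252 × 6 = 17.48.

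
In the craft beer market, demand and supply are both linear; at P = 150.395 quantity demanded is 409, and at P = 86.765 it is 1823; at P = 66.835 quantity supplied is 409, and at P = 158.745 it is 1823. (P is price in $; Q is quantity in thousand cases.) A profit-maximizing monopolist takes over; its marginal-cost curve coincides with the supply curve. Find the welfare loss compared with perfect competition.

Demand slope = (86.765 − 150.395)/(1823 − 409) = −0.045, so P = 168.8 − 0.045Q.
Supply slope = (158.745 − 66.835)/(1823 − 409) = 0.065, so P = 40.25 + 0.065Q.
Competitive equilibrium: 168.8 − 0.045Q = 40.25 + 0.065Q → Q* = 1168.63636, P* = 116.21136.
Marginal revenue: MR = 168.8 − 0.09Q. Set MR = MC: 168.8 − 0.09Q = 40.25 + 0.065Q → Q_m = 829.35484.
Price P_m = 168.8 − 0.045·829.35484 = 131.47903; MC(Q_m) = 40.25 + 0.065·829.35484 = 94.15806.
Competitive Q* = 1168.63636, so ΔQ = 339.28152; wedge = 131.47903 − 94.15806 = 37.32097.
The triangle = ½ × 339.28152 × 37.32097 = $6331.16 thousand.

$6331.16 thousand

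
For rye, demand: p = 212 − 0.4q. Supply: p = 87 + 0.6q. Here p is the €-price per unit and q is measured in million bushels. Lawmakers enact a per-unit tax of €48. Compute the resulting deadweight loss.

Competitive equilibrium: 212 − 0.4q = 87 + 0.6q → q* = 125, p* = 162.
With the tax, the buyer price exceeds the seller price by 48: (212 − 0.4q) − (87 + 0.6q) = 48 → q' = 77.
Δq = 125 − 77 = 48; the wedge equals the tax, 48.
DWL = ½ × 48 × 48 = €1152 million.

€1152 million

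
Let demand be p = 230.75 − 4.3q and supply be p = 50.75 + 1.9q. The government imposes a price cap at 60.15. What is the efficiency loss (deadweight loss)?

Competitive equilibrium: 230.75 − 4.3q = 50.75 + 1.9q → q* = 29.0323, p* = 105.9113.
At the ceiling p = 60.15, quantity supplied = (60.15 − 50.75)/1.9 = 4.9474.
Willingness to pay at q' = 4.9474: 230.75 − 4.3·4.9474 = 209.4762.
Δq = 29.0323 − 4.9474 = 24.0849; wedge = 209.4762 − 60.15 = 149.3262.
Deadweight loss = ½ × 24.0849 × 149.3262 = 1798.25.

1798.25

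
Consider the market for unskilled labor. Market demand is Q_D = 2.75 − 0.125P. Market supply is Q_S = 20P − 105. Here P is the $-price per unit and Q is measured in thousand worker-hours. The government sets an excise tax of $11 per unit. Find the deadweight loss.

$7.52 thousand

In inverse form: demand P = 22 − 8Q, supply P = 5.25 + 0.05Q.
Competitive equilibrium: 22 − 8Q = 5.25 + 0.05Q → Q* = 2.0807, P* = 5.354.
With the tax, the buyer price exceeds the seller price by 11: (22 − 8Q) − (5.25 + 0.05Q) = 11 → Q' = 0.7143.
ΔQ = 2.0807 − 0.7143 = 1.3664; the wedge equals the tax, 11.
Welfare loss = ½ × 1.3664 × 11 = $7.52 thousand.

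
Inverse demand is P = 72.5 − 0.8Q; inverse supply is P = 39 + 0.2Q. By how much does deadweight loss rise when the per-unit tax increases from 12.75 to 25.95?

Competitive equilibrium: 72.5 − 0.8Q = 39 + 0.2Q → Q* = 33.5, P* = 45.7.
For a per-unit tax t: ΔQ = t/1, so DWL = ½·t·(t/1) = t²/2.
At t = 12.75: DWL = 81.281. At t = 25.95: DWL = 336.701.
Increase = 336.701 − 81.281 = 255.42.

255.42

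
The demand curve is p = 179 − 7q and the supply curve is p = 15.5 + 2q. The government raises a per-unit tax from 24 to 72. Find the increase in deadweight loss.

Competitive equilibrium: 179 − 7q = 15.5 + 2q → q* = 18.1667, p* = 51.8333.
For a per-unit tax t: Δq = t/9, so DWL = ½·t·(t/9) = t²/18.
At t = 24: DWL = 32. At t = 72: DWL = 288.
Increase = 288 − 32 = 256.

256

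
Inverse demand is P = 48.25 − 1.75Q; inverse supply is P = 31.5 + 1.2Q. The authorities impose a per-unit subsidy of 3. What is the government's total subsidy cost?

Competitive equilibrium: 48.25 − 1.75Q = 31.5 + 1.2Q → Q* = 5.678, P* = 38.3136.
The subsidy lowers effective supply by 3: P = 28.5 + 1.2Q.
New quantity: 48.25 − 1.75Q = 28.5 + 1.2Q → Q' = 6.6949.
Total subsidy cost = 3 × 6.6949 = 20.08.

20.08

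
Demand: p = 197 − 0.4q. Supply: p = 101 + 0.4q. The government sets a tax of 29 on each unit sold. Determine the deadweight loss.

525.625

Competitive equilibrium: 197 − 0.4q = 101 + 0.4q → q* = 120, p* = 149.
With the tax, the buyer price exceeds the seller price by 29: (197 − 0.4q) − (101 + 0.4q) = 29 → q' = 83.75.
Δq = 120 − 83.75 = 36.25; the wedge equals the tax, 29.
The triangle = ½ × 36.25 × 29 = 525.625.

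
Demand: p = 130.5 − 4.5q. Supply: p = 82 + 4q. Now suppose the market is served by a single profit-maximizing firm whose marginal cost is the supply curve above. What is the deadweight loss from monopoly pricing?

16.58

Competitive equilibrium: 130.5 − 4.5q = 82 + 4q → q* = 5.7059, p* = 104.8235.
Marginal revenue: MR = 130.5 − 9q. Set MR = MC: 130.5 − 9q = 82 + 4q → q_m = 3.7308.
Price p_m = 130.5 − 4.5·3.7308 = 113.7114; MC(q_m) = 82 + 4·3.7308 = 96.9232.
Competitive q* = 5.7059, so Δq = 1.9751; wedge = 113.7114 − 96.9232 = 16.7882.
DWL = ½ × 1.9751 × 16.7882 = 16.58.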